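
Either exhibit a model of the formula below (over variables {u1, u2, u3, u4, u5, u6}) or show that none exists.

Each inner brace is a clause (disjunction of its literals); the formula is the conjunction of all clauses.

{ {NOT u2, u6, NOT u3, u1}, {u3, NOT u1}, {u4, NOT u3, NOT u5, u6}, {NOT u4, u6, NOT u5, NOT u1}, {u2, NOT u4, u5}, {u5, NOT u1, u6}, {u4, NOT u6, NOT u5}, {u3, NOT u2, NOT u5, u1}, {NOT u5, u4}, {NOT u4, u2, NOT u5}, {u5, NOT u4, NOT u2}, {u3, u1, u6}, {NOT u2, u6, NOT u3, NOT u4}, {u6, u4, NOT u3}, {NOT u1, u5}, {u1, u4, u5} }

u1 ↦ true,  u2 ↦ true,  u3 ↦ true,  u4 ↦ true,  u5 ↦ true,  u6 ↦ true

Suppose u3 = true.
Suppose u5 = true.
Unit clause (u4) forces u4 = true.
Unit clause (u2) forces u2 = true.
Unit clause (u6) forces u6 = true.
All clauses hold; u1 can take either value.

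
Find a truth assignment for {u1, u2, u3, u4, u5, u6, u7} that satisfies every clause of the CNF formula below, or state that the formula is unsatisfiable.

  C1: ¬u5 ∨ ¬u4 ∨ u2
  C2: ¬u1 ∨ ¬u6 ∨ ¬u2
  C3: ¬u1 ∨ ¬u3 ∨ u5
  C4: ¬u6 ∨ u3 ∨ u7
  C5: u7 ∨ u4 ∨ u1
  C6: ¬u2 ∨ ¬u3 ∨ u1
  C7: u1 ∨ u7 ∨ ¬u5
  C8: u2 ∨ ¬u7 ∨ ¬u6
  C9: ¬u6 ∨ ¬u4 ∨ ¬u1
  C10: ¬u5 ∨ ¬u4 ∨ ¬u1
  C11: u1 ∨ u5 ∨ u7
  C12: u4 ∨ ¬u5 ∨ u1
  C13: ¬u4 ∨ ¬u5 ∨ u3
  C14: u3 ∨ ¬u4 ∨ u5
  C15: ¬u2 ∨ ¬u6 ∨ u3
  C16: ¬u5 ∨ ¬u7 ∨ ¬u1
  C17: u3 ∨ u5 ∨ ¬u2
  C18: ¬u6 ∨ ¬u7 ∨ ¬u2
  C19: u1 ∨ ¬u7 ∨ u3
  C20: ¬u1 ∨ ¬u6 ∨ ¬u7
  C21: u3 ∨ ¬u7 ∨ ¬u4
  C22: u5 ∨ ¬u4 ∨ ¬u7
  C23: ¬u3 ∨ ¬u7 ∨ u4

Branch on u5: set u5 = False.
Branch on u1: set u1 = True.
The clause (¬u3) is unit, so u3 = False.
The clause (¬u4) is unit, so u4 = False.
The clause (¬u2) is unit, so u2 = False.
Branch on u6: set u6 = False.
All clauses hold; u7 can take either value.

u1: True, u2: False, u3: False, u4: False, u5: False, u6: False, u7: False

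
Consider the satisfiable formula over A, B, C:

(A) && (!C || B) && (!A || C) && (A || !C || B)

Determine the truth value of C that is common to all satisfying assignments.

True

Suppose C = false.
The clause (A) is unit, so A = true.
But (!A) is also a unit clause — contradiction.
So every satisfying assignment has C = True.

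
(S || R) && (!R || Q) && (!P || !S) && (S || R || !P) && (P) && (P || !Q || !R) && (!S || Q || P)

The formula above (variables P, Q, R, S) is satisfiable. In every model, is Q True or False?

True

Suppose Q = false.
The clause (!R) is unit, so R = false.
The clause (S) is unit, so S = true.
The clause (!P) is unit, so P = false.
Now (P) is unsatisfied and unit — conflict.
So every satisfying assignment has Q = True.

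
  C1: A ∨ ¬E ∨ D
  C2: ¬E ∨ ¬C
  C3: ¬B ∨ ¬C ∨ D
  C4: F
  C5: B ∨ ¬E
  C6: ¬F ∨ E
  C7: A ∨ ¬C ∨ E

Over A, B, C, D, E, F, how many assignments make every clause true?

There are 2^6 = 64 truth assignments over (A, B, C, D, E, F).
Split on A. With A = True, the clauses containing A are satisfied and ¬A drops from the rest; 2 of the 2^5 = 32 assignments to the other variables satisfy what remains.
With A = False, by the same count on the reduced clause set, 1 assignment works.
Total: 2 + 1 = 3.

3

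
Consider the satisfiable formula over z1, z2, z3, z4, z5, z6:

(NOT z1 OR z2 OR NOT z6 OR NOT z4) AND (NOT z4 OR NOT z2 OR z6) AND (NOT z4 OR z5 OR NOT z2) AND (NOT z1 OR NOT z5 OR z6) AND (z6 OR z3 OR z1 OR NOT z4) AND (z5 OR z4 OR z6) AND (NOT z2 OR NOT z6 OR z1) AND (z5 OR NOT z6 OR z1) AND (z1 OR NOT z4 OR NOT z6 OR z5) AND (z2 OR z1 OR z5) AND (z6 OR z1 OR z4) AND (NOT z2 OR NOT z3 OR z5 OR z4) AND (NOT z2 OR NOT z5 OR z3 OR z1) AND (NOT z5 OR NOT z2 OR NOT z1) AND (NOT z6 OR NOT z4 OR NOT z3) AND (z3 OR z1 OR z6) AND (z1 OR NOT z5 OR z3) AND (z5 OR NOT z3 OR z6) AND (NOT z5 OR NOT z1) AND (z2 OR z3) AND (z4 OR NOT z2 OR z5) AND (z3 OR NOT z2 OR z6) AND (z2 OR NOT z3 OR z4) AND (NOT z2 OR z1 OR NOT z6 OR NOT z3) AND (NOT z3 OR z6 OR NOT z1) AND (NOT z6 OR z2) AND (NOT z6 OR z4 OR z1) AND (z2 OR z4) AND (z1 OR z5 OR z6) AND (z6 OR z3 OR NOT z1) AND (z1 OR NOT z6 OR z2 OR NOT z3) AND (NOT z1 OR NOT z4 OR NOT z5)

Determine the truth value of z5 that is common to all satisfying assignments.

Suppose z5 = false.
Case z4 = false:
Unit clause (z6) forces z6 = true.
Unit clause (z1) forces z1 = true.
Unit clause (NOT z2) forces z2 = false.
Now (z2) is unsatisfied and unit — conflict.
Undo z4 and try z4 = true.
Unit clause (NOT z2) forces z2 = false.
Unit clause (z1) forces z1 = true.
Unit clause (NOT z6) forces z6 = false.
Unit clause (NOT z3) forces z3 = false.
Now (z3) is unsatisfied and unit — conflict.
Either choice for z4 ends in contradiction.
So every satisfying assignment has z5 = True.

True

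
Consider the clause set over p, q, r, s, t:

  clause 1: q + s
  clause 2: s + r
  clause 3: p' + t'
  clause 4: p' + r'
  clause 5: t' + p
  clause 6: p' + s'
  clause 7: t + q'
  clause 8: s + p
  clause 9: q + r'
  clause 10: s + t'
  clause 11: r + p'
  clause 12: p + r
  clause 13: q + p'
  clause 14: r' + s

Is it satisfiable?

No, unsatisfiable

Try q = 1.
From the singleton clause (t), t = 1.
From the singleton clause (p'), p = 0.
Now (p) is unsatisfied and unit — conflict.
So q must be the other value — set q = 0.
From the singleton clause (s), s = 1.
From the singleton clause (p'), p = 0.
From the singleton clause (t'), t = 0.
From the singleton clause (r'), r = 0.
Now (r) is unsatisfied and unit — conflict.
Neither q = 1 nor q = 0 works.
No assignment satisfies every clause.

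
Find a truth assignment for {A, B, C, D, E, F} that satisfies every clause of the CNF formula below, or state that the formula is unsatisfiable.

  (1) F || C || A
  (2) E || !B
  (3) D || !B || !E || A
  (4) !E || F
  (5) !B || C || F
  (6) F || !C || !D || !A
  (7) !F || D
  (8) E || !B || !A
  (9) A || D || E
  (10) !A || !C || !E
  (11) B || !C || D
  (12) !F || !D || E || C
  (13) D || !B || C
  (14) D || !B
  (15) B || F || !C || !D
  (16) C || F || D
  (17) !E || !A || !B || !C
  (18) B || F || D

A=true; B=false; C=false; D=true; E=true; F=true

Case E = true:
(F) alone gives F = true.
(D) alone gives D = true.
Case A = true:
(!C) alone gives C = false.
Every clause is now satisfied; B is unconstrained.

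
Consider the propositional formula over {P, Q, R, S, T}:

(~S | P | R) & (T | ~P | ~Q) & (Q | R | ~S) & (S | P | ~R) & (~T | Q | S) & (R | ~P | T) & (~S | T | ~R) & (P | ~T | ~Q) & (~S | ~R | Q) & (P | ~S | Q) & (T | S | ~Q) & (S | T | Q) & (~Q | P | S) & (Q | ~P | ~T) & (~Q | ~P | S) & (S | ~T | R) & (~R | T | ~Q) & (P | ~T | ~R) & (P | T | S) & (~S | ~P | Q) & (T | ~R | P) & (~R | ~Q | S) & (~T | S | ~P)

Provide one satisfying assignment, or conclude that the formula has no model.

P=1,  Q=1,  R=0,  S=1,  T=1

Suppose S = 1.
Suppose P = 1.
(Q) alone gives Q = 1.
(T) alone gives T = 1.
Every clause is now satisfied; R is unconstrained.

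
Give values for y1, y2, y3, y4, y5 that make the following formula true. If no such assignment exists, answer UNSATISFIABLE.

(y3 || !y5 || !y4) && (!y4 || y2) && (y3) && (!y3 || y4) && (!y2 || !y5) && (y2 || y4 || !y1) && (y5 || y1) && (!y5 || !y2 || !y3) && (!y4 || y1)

From the singleton clause (y3), y3 = true.
From the singleton clause (y4), y4 = true.
From the singleton clause (y2), y2 = true.
From the singleton clause (!y5), y5 = false.
From the singleton clause (y1), y1 = true.
Every clause now holds.

y1=true, y2=true, y3=true, y4=true, y5=false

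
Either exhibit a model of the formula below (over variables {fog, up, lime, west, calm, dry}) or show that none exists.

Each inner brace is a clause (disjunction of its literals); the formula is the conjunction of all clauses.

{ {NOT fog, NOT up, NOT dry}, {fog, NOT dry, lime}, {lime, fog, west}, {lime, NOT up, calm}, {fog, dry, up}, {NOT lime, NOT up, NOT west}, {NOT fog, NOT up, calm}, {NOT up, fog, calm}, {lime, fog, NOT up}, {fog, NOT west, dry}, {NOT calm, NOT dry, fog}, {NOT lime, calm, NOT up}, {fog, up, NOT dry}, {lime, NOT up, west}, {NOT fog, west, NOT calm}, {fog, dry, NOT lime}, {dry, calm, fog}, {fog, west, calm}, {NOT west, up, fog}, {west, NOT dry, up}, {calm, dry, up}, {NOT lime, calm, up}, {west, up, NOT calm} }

fog=true,  up=false,  lime=false,  west=true,  calm=true,  dry=true

Suppose fog = true.
Suppose up = false.
Suppose west = true.
Suppose calm = true.
Every clause is now satisfied; lime, dry are unconstrained.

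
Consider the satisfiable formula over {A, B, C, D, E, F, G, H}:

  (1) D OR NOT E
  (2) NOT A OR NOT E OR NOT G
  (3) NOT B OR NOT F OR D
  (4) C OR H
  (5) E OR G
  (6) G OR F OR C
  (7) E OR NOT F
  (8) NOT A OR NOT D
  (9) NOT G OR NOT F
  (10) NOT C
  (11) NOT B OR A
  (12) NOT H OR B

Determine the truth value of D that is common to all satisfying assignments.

False

Suppose D = true.
Unit clause (NOT A) forces A = false.
Unit clause (NOT C) forces C = false.
Unit clause (H) forces H = true.
Unit clause (NOT B) forces B = false.
Now (B) is unsatisfied and unit — conflict.
So every satisfying assignment has D = False.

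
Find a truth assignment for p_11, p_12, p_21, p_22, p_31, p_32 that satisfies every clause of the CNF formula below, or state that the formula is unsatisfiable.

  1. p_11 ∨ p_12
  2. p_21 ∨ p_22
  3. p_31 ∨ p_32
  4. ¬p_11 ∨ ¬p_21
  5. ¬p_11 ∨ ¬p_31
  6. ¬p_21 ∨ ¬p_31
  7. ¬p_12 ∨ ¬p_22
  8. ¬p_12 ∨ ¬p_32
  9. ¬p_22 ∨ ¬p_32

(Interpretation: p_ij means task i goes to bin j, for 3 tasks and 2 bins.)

UNSATISFIABLE

Try p_11 = True.
(¬p_21) alone gives p_21 = False.
(p_22) alone gives p_22 = True.
(¬p_31) alone gives p_31 = False.
(p_32) alone gives p_32 = True.
But (¬p_32) is also a unit clause — contradiction.
So p_11 must be the other value — set p_11 = False.
(p_12) alone gives p_12 = True.
(¬p_22) alone gives p_22 = False.
(p_21) alone gives p_21 = True.
(¬p_31) alone gives p_31 = False.
(p_32) alone gives p_32 = True.
But (¬p_32) is also a unit clause — contradiction.
Neither p_11 = True nor p_11 = False works.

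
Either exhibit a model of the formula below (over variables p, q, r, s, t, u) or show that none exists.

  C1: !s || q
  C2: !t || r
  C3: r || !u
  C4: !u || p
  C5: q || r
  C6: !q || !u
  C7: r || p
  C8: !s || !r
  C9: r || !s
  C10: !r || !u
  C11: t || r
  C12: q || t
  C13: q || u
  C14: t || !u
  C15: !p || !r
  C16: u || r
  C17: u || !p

Try s = false.
Try t = true.
The clause (r) is unit, so r = true.
The clause (!u) is unit, so u = false.
The clause (q) is unit, so q = true.
The clause (!p) is unit, so p = false.
This assignment satisfies each clause.

p ↦ false, q ↦ true, r ↦ true, s ↦ false, t ↦ true, u ↦ false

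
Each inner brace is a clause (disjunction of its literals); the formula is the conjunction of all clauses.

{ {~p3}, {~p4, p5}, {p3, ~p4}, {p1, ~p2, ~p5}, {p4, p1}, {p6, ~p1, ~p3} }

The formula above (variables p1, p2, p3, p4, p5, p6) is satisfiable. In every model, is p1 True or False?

True

Suppose p1 = 0.
Unit clause (~p3) forces p3 = 0.
Unit clause (~p4) forces p4 = 0.
Now (p4) is unsatisfied and unit — conflict.
So every satisfying assignment has p1 = True.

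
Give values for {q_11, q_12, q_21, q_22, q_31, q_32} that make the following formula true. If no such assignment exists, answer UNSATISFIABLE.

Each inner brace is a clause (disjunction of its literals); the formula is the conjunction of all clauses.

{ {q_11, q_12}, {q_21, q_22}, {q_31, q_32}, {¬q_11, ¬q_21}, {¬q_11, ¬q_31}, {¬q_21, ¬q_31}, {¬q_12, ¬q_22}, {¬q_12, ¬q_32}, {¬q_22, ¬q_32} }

UNSATISFIABLE

Case q_11 = True:
From the singleton clause (¬q_21), q_21 = False.
From the singleton clause (q_22), q_22 = True.
From the singleton clause (¬q_31), q_31 = False.
From the singleton clause (q_32), q_32 = True.
Now (¬q_32) is unsatisfied and unit — conflict.
That branch fails; take q_11 = False instead.
From the singleton clause (q_12), q_12 = True.
From the singleton clause (¬q_22), q_22 = False.
From the singleton clause (q_21), q_21 = True.
From the singleton clause (¬q_31), q_31 = False.
From the singleton clause (q_32), q_32 = True.
Now (¬q_32) is unsatisfied and unit — conflict.
Either choice for q_11 ends in contradiction.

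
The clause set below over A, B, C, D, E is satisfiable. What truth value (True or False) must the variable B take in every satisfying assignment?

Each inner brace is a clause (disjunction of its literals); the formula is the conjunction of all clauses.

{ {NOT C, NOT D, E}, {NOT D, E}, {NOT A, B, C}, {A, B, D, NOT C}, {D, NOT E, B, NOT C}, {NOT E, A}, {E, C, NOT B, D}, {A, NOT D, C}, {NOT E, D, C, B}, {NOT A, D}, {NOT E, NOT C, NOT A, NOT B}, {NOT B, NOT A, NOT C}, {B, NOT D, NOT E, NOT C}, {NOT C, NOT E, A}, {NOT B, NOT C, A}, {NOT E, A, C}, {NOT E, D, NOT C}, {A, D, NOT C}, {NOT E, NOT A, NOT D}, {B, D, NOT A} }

False

Suppose B = true.
Case D = false:
(NOT A) alone gives A = false.
(NOT E) alone gives E = false.
(C) alone gives C = true.
That conflicts with the unit clause (NOT C).
Undo D and try D = true.
(E) alone gives E = true.
(A) alone gives A = true.
That conflicts with the unit clause (NOT A).
Both values of D lead to a conflict.
So every satisfying assignment has B = False.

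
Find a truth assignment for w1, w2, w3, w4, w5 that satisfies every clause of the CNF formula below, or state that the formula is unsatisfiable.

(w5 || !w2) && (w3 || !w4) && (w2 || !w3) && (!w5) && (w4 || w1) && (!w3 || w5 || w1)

The clause (!w5) is unit, so w5 = false.
The clause (!w2) is unit, so w2 = false.
The clause (!w3) is unit, so w3 = false.
The clause (!w4) is unit, so w4 = false.
The clause (w1) is unit, so w1 = true.
Every clause now holds.

w1: true,  w2: false,  w3: false,  w4: false,  w5: false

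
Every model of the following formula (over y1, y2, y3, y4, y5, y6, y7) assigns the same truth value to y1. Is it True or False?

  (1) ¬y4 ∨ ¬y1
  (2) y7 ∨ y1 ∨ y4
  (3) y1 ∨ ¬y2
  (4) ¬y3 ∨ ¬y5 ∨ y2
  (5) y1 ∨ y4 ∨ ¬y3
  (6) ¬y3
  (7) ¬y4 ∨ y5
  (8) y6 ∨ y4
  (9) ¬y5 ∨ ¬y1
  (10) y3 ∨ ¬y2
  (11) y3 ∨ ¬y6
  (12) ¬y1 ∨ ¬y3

Suppose y1 = True.
From the singleton clause (¬y4), y4 = False.
From the singleton clause (¬y3), y3 = False.
From the singleton clause (y6), y6 = True.
But (¬y6) is also a unit clause — contradiction.
So every satisfying assignment has y1 = False.

False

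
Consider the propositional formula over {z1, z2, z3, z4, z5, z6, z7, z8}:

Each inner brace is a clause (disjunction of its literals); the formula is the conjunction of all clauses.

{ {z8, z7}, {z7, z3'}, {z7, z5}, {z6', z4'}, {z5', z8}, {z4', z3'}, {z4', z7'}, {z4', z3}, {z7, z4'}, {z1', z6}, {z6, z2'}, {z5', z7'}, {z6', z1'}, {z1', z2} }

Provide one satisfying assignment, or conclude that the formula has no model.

Case z8 = 1:
Case z7 = 1:
Unit clause (z4') forces z4 = 0.
Unit clause (z5') forces z5 = 0.
Case z1 = 0:
Case z6 = 1:
No clause remains; z2, z3 are free.

z1: 0,  z2: 0,  z3: 1,  z4: 0,  z5: 0,  z6: 1,  z7: 1,  z8: 1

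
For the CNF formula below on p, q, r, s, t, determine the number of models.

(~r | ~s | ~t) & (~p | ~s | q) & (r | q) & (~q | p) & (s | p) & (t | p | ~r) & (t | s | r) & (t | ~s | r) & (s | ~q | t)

6

There are 2^5 = 32 truth assignments over (p, q, r, s, t).
Split on s. With s = 1, the clauses containing s are satisfied and ~s drops from the rest; 2 of the 2^4 = 16 assignments to the other variables satisfy what remains.
With s = 0, by the same count on the reduced clause set, 4 assignments work.
(One model: p=T, q=F, r=T, s=F, t=F.)
Total: 2 + 4 = 6.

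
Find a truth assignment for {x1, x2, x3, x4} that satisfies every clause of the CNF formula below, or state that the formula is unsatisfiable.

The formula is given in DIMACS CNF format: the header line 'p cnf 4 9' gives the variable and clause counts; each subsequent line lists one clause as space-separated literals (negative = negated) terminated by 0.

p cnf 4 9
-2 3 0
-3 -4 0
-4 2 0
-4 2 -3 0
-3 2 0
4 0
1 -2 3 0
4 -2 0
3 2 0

UNSATISFIABLE

From the singleton clause (x4), x4 = True.
From the singleton clause (¬x3), x3 = False.
From the singleton clause (¬x2), x2 = False.
Now (x2) is unsatisfied and unit — conflict.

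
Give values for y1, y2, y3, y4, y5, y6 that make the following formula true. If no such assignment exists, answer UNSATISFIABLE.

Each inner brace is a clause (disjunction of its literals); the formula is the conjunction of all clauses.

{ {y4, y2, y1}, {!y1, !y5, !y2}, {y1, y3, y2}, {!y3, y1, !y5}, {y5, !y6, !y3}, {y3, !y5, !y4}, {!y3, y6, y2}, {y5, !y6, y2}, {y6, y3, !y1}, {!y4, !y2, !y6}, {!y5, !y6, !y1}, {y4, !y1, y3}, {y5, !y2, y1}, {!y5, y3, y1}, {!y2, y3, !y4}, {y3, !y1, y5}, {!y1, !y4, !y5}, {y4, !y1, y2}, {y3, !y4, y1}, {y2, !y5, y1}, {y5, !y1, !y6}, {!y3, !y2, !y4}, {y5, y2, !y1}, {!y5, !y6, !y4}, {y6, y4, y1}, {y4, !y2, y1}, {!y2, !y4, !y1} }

y1=true,  y2=true,  y3=true,  y4=false,  y5=false,  y6=false

Branch on y4: set y4 = false.
Branch on y2: set y2 = true.
(y1) alone gives y1 = true.
(!y5) alone gives y5 = false.
(y3) alone gives y3 = true.
(!y6) alone gives y6 = false.
Every clause now holds.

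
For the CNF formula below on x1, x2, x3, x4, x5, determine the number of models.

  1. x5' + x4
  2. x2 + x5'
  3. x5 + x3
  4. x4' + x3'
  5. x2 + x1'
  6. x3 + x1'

There are 2^5 = 32 truth assignments over (x1, x2, x3, x4, x5).
Split on x2. With x2 = 1, the clauses containing x2 are satisfied and x2' drops from the rest; 3 of the 2^4 = 16 assignments to the other variables satisfy what remains.
With x2 = 0, by the same count on the reduced clause set, 1 assignment works.
(One model: x1=F, x2=F, x3=T, x4=F, x5=F.)
Total: 3 + 1 = 4.

4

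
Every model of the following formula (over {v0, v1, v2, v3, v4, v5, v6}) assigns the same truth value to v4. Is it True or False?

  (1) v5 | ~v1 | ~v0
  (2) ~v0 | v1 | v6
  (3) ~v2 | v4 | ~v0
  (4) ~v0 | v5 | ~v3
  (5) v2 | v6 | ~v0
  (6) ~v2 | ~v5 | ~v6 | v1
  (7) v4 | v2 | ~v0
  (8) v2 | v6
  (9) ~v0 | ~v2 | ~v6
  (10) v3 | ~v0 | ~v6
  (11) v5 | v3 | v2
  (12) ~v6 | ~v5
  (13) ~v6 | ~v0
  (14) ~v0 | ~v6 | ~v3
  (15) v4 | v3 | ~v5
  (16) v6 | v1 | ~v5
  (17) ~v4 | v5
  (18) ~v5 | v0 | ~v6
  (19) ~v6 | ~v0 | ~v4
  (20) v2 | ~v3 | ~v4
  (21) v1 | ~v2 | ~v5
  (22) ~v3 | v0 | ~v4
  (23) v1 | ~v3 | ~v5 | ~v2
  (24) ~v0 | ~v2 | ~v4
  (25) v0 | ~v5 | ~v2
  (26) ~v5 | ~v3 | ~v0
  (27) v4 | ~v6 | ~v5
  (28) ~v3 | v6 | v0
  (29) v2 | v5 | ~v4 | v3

False

Suppose v4 = 1.
(v5) alone gives v5 = 1.
(~v6) alone gives v6 = 0.
(v2) alone gives v2 = 1.
(v1) alone gives v1 = 1.
(~v0) alone gives v0 = 0.
That conflicts with the unit clause (v0).
So every satisfying assignment has v4 = False.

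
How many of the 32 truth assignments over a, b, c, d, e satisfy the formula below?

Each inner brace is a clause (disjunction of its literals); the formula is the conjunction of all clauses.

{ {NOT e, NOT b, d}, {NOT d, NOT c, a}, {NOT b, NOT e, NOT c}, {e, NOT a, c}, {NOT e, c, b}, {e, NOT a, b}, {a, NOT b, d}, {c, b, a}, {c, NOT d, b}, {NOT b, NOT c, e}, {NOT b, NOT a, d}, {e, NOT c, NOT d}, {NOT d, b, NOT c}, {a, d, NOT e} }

5

There are 2^5 = 32 truth assignments over (a, b, c, d, e).
Split on a. With a = true, the clauses containing a are satisfied and NOT a drops from the rest; 2 of the 2^4 = 16 assignments to the other variables satisfy what remains.
With a = false, by the same count on the reduced clause set, 3 assignments work.
(One model: a=F, b=F, c=T, d=F, e=F.)
Total: 2 + 3 = 5.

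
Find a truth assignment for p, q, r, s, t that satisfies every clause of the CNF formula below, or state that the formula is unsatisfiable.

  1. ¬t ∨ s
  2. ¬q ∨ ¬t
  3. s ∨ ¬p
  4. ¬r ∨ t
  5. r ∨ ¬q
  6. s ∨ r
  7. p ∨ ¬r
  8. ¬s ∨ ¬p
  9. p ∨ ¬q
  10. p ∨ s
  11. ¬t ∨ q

Branch on t: set t = False.
Unit clause (¬r) forces r = False.
Unit clause (¬q) forces q = False.
Unit clause (s) forces s = True.
Unit clause (¬p) forces p = False.
This assignment satisfies each clause.

p=False, q=False, r=False, s=True, t=False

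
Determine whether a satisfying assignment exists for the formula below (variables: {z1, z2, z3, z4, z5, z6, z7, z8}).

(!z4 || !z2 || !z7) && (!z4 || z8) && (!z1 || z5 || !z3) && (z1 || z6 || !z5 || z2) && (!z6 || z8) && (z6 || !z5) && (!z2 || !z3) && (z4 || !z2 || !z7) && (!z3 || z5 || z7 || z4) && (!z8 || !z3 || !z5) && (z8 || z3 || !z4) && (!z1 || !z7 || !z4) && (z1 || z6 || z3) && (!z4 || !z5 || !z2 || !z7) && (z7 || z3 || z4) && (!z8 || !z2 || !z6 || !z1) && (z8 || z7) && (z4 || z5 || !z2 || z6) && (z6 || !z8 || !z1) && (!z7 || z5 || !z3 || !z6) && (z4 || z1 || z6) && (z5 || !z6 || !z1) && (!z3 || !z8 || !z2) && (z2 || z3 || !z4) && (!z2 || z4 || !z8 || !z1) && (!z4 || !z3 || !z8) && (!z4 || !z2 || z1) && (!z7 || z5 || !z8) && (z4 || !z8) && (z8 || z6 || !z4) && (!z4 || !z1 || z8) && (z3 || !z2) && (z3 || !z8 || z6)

Yes, satisfiable

Suppose z4 = false.
From the singleton clause (!z8), z8 = false.
From the singleton clause (!z6), z6 = false.
From the singleton clause (!z5), z5 = false.
From the singleton clause (z7), z7 = true.
From the singleton clause (!z2), z2 = false.
From the singleton clause (z1), z1 = true.
From the singleton clause (!z3), z3 = false.
All clauses are satisfied.
A satisfying assignment: z1 ↦ true, z2 ↦ false, z3 ↦ false, z4 ↦ false, z5 ↦ false, z6 ↦ false, z7 ↦ true, z8 ↦ false.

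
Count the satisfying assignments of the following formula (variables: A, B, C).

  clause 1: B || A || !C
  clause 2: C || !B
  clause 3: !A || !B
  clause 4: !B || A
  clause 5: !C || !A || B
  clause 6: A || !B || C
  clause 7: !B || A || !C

2

There are 2^3 = 8 truth assignments over (A, B, C).
Check each against the 7 clauses (columns in the order A, B, C):
  F F F  ✓ satisfies all
  F F T  ✗ fails (B || A || !C)
  F T F  ✗ fails (C || !B)
  F T T  ✗ fails (!B || A)
  T F F  ✓ satisfies all
  T F T  ✗ fails (!C || !A || B)
  T T F  ✗ fails (C || !B)
  T T T  ✗ fails (!A || !B)
2 of the 8 rows are models.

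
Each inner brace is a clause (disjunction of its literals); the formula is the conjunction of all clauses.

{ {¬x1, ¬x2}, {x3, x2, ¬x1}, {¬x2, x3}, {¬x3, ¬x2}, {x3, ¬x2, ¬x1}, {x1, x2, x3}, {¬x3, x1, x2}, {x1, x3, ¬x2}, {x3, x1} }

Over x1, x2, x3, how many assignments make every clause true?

There are 2^3 = 8 truth assignments over (x1, x2, x3).
Check each against the 9 clauses (columns in the order x1, x2, x3):
  F F F  ✗ fails (x1 ∨ x2 ∨ x3)
  F F T  ✗ fails (¬x3 ∨ x1 ∨ x2)
  F T F  ✗ fails (¬x2 ∨ x3)
  F T T  ✗ fails (¬x3 ∨ ¬x2)
  T F F  ✗ fails (x3 ∨ x2 ∨ ¬x1)
  T F T  ✓ satisfies all
  T T F  ✗ fails (¬x1 ∨ ¬x2)
  T T T  ✗ fails (¬x1 ∨ ¬x2)
1 of the 8 rows is a model.

1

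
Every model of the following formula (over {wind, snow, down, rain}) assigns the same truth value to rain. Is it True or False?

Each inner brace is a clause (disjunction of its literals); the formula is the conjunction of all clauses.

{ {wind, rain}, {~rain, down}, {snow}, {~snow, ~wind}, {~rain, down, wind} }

True

Suppose rain = 0.
From the singleton clause (wind), wind = 1.
From the singleton clause (snow), snow = 1.
Now (~snow) is unsatisfied and unit — conflict.
So every satisfying assignment has rain = True.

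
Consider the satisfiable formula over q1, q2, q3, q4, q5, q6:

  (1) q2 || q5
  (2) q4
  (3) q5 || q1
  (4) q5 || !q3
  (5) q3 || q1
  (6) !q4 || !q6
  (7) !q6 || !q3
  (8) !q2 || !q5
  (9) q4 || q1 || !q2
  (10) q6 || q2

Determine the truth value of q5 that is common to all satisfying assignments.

Suppose q5 = true.
From the singleton clause (q4), q4 = true.
From the singleton clause (!q6), q6 = false.
From the singleton clause (!q2), q2 = false.
Now (q2) is unsatisfied and unit — conflict.
So every satisfying assignment has q5 = False.

False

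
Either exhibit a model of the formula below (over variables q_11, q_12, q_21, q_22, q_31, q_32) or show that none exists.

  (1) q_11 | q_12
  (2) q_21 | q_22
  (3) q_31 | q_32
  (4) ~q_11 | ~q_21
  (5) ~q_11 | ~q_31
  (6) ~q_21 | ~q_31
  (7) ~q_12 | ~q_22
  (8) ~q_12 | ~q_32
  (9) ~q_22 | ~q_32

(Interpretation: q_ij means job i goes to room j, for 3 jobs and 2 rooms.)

Try q_11 = 1.
Unit clause (~q_21) forces q_21 = 0.
Unit clause (q_22) forces q_22 = 1.
Unit clause (~q_31) forces q_31 = 0.
Unit clause (q_32) forces q_32 = 1.
That conflicts with the unit clause (~q_32).
So q_11 must be the other value — set q_11 = 0.
Unit clause (q_12) forces q_12 = 1.
Unit clause (~q_22) forces q_22 = 0.
Unit clause (q_21) forces q_21 = 1.
Unit clause (~q_31) forces q_31 = 0.
Unit clause (q_32) forces q_32 = 1.
That conflicts with the unit clause (~q_32).
Both values of q_11 lead to a conflict.

UNSATISFIABLE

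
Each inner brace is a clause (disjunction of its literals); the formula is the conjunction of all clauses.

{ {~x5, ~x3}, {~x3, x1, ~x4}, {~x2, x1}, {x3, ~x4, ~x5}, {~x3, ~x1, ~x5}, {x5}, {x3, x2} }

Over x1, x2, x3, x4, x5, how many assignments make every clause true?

There are 2^5 = 32 truth assignments over (x1, x2, x3, x4, x5).
Split on x3. With x3 = 1, the clauses containing x3 are satisfied and ~x3 drops from the rest; 0 of the 2^4 = 16 assignments to the other variables satisfy what remains.
With x3 = 0, by the same count on the reduced clause set, 1 assignment works.
Total: 0 + 1 = 1.

1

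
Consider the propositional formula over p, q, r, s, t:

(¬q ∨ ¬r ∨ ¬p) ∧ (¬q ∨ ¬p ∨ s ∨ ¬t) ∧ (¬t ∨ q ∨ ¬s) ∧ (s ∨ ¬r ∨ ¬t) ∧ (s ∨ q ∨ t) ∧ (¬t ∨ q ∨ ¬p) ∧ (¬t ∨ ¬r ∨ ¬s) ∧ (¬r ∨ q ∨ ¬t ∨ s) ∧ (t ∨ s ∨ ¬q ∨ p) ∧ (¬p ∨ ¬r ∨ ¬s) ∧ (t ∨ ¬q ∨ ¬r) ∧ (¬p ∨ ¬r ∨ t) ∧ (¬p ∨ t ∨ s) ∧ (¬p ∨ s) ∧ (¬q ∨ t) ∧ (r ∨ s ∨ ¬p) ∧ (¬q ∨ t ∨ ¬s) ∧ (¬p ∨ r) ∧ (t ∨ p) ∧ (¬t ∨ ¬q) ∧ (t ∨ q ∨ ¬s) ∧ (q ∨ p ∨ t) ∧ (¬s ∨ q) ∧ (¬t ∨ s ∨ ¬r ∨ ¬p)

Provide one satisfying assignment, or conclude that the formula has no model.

p ↦ False; q ↦ False; r ↦ False; s ↦ False; t ↦ True

Case p = False:
The clause (t) is unit, so t = True.
The clause (¬q) is unit, so q = False.
The clause (¬s) is unit, so s = False.
The clause (¬r) is unit, so r = False.
All clauses are satisfied.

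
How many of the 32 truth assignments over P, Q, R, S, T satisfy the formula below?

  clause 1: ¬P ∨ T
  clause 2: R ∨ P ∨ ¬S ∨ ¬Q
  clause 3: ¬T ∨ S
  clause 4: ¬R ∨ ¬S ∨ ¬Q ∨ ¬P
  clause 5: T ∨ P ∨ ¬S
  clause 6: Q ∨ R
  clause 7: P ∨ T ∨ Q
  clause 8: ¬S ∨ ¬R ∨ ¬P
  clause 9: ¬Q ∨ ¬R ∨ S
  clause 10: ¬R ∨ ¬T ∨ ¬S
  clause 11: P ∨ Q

2

There are 2^5 = 32 truth assignments over (P, Q, R, S, T).
Split on P. With P = True, the clauses containing P are satisfied and ¬P drops from the rest; 1 of the 2^4 = 16 assignments to the other variables satisfy what remains.
With P = False, by the same count on the reduced clause set, 1 assignment works.
Total: 1 + 1 = 2.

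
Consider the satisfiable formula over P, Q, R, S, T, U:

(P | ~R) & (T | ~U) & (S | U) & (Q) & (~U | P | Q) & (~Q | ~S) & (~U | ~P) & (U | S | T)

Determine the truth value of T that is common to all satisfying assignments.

True

Suppose T = 0.
The clause (~U) is unit, so U = 0.
The clause (S) is unit, so S = 1.
The clause (Q) is unit, so Q = 1.
But (~Q) is also a unit clause — contradiction.
So every satisfying assignment has T = True.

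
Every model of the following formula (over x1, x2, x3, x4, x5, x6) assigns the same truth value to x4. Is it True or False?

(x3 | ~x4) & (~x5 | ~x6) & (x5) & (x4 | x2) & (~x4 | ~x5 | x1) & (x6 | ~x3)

Suppose x4 = 1.
The clause (x3) is unit, so x3 = 1.
The clause (x5) is unit, so x5 = 1.
The clause (~x6) is unit, so x6 = 0.
That conflicts with the unit clause (x6).
So every satisfying assignment has x4 = False.

False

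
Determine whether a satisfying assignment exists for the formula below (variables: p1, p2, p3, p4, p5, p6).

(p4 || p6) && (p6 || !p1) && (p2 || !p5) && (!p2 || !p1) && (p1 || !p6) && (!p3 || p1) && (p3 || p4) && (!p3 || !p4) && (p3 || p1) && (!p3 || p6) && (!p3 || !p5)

Case p4 = false:
The clause (p6) is unit, so p6 = true.
The clause (p1) is unit, so p1 = true.
The clause (!p2) is unit, so p2 = false.
The clause (!p5) is unit, so p5 = false.
The clause (p3) is unit, so p3 = true.
Every clause now holds.
A satisfying assignment: p1 ↦ true,  p2 ↦ false,  p3 ↦ true,  p4 ↦ false,  p5 ↦ false,  p6 ↦ true.

Satisfiable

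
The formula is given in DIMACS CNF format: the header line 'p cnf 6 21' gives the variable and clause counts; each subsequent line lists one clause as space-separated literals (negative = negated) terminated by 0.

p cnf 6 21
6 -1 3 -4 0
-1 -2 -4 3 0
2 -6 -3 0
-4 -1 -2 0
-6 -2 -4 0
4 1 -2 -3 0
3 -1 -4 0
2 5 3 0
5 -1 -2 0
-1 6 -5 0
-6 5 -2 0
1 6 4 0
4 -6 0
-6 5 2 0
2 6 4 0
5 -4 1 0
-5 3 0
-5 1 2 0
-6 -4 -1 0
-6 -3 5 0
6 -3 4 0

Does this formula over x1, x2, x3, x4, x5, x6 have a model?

Yes

Try x4 = True.
Try x1 = True.
The clause (¬x2) is unit, so x2 = False.
The clause (x3) is unit, so x3 = True.
The clause (¬x6) is unit, so x6 = False.
The clause (¬x5) is unit, so x5 = False.
Every clause now holds.
A satisfying assignment: x1 ↦ True,  x2 ↦ False,  x3 ↦ True,  x4 ↦ True,  x5 ↦ False,  x6 ↦ False.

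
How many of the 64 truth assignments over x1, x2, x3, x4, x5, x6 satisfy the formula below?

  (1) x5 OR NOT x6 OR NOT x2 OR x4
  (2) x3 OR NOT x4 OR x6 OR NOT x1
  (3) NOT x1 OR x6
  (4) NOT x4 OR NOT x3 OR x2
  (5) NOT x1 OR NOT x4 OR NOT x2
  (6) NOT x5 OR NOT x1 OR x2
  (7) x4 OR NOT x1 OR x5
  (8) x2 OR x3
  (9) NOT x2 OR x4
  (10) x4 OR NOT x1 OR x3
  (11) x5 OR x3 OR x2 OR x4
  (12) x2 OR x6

10

There are 2^6 = 64 truth assignments over (x1, x2, x3, x4, x5, x6).
Split on x5. With x5 = true, the clauses containing x5 are satisfied and NOT x5 drops from the rest; 5 of the 2^5 = 32 assignments to the other variables satisfy what remains.
With x5 = false, by the same count on the reduced clause set, 5 assignments work.
(One model: x1=F, x2=F, x3=T, x4=F, x5=F, x6=T.)
Total: 5 + 5 = 10.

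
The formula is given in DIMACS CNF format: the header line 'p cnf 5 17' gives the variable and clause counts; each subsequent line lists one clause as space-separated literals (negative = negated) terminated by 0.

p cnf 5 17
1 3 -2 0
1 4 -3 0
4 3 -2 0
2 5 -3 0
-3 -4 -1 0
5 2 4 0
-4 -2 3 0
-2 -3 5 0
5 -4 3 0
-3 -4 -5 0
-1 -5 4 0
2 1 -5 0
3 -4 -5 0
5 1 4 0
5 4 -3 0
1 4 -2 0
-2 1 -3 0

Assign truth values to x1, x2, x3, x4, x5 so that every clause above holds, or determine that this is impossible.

UNSATISFIABLE

Case x1 = True:
Case x3 = False:
Case x4 = True:
The clause (¬x2) is unit, so x2 = False.
The clause (x5) is unit, so x5 = True.
But (¬x5) is also a unit clause — contradiction.
So x4 must be the other value — set x4 = False.
The clause (¬x2) is unit, so x2 = False.
The clause (x5) is unit, so x5 = True.
But (¬x5) is also a unit clause — contradiction.
Neither x4 = True nor x4 = False works.
So x3 must be the other value — set x3 = True.
The clause (¬x4) is unit, so x4 = False.
The clause (¬x5) is unit, so x5 = False.
But (x5) is also a unit clause — contradiction.
Neither x3 = True nor x3 = False works.
So x1 must be the other value — set x1 = False.
Case x3 = True:
The clause (x4) is unit, so x4 = True.
The clause (¬x5) is unit, so x5 = False.
The clause (x2) is unit, so x2 = True.
But (¬x2) is also a unit clause — contradiction.
So x3 must be the other value — set x3 = False.
The clause (¬x2) is unit, so x2 = False.
The clause (¬x5) is unit, so x5 = False.
The clause (x4) is unit, so x4 = True.
But (¬x4) is also a unit clause — contradiction.
Neither x3 = True nor x3 = False works.
Neither x1 = True nor x1 = False works.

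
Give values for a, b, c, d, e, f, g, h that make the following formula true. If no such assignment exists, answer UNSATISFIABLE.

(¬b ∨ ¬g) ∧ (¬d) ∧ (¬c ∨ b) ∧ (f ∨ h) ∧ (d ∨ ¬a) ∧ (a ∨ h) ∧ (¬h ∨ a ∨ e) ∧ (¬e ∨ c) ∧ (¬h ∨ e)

From the singleton clause (¬d), d = False.
From the singleton clause (¬a), a = False.
From the singleton clause (h), h = True.
From the singleton clause (e), e = True.
From the singleton clause (c), c = True.
From the singleton clause (b), b = True.
From the singleton clause (¬g), g = False.
No clause remains; f is free.

a=False, b=True, c=True, d=False, e=True, f=True, g=False, h=True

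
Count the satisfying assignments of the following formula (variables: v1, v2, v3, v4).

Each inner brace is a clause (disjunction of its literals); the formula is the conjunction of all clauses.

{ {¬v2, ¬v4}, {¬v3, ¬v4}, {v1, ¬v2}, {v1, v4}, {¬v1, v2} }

There are 2^4 = 16 truth assignments over (v1, v2, v3, v4).
Check each against the 5 clauses (columns in the order v1, v2, v3, v4):
  F F F F  ✗ fails (v1 ∨ v4)
  F F F T  ✓ satisfies all
  F F T F  ✗ fails (v1 ∨ v4)
  F F T T  ✗ fails (¬v3 ∨ ¬v4)
  F T F F  ✗ fails (v1 ∨ ¬v2)
  F T F T  ✗ fails (¬v2 ∨ ¬v4)
  F T T F  ✗ fails (v1 ∨ ¬v2)
  F T T T  ✗ fails (¬v2 ∨ ¬v4)
  T F F F  ✗ fails (¬v1 ∨ v2)
  T F F T  ✗ fails (¬v1 ∨ v2)
  T F T F  ✗ fails (¬v1 ∨ v2)
  T F T T  ✗ fails (¬v3 ∨ ¬v4)
  T T F F  ✓ satisfies all
  T T F T  ✗ fails (¬v2 ∨ ¬v4)
  T T T F  ✓ satisfies all
  T T T T  ✗ fails (¬v2 ∨ ¬v4)
3 of the 16 rows are models.

3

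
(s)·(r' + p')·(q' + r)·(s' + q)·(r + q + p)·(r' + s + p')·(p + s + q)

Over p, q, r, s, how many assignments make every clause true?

1

There are 2^4 = 16 truth assignments over (p, q, r, s).
Check each against the 7 clauses (columns in the order p, q, r, s):
  F F F F  ✗ fails (s)
  F F F T  ✗ fails (s' + q)
  F F T F  ✗ fails (s)
  F F T T  ✗ fails (s' + q)
  F T F F  ✗ fails (s)
  F T F T  ✗ fails (q' + r)
  F T T F  ✗ fails (s)
  F T T T  ✓ satisfies all
  T F F F  ✗ fails (s)
  T F F T  ✗ fails (s' + q)
  T F T F  ✗ fails (s)
  T F T T  ✗ fails (r' + p')
  T T F F  ✗ fails (s)
  T T F T  ✗ fails (q' + r)
  T T T F  ✗ fails (s)
  T T T T  ✗ fails (r' + p')
1 of the 16 rows is a model.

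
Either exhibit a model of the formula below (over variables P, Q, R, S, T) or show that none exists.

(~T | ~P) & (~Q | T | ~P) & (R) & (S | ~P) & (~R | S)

P: 0,  Q: 1,  R: 1,  S: 1,  T: 0

Unit clause (R) forces R = 1.
Unit clause (S) forces S = 1.
Branch on T: set T = 0.
Branch on Q: set Q = 1.
Unit clause (~P) forces P = 0.
All clauses are satisfied.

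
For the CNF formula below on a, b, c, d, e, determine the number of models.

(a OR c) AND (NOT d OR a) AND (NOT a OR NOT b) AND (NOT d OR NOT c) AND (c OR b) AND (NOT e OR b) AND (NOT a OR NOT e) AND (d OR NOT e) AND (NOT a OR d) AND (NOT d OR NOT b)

There are 2^5 = 32 truth assignments over (a, b, c, d, e).
Split on d. With d = true, the clauses containing d are satisfied and NOT d drops from the rest; 0 of the 2^4 = 16 assignments to the other variables satisfy what remains.
With d = false, by the same count on the reduced clause set, 2 assignments work.
Total: 0 + 2 = 2.

2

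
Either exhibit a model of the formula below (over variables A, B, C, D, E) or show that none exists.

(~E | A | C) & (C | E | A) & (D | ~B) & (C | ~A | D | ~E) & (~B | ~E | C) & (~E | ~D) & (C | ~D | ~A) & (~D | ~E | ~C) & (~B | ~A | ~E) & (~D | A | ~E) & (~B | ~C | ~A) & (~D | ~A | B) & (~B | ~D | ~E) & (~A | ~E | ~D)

Case D = 0:
The clause (~B) is unit, so B = 0.
Case E = 1:
Case A = 1:
The clause (C) is unit, so C = 1.
Every clause now holds.

A: 1; B: 0; C: 1; D: 0; E: 1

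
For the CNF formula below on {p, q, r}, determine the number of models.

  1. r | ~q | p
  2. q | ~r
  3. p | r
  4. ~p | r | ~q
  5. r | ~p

2

There are 2^3 = 8 truth assignments over (p, q, r).
Check each against the 5 clauses (columns in the order p, q, r):
  F F F  ✗ fails (p | r)
  F F T  ✗ fails (q | ~r)
  F T F  ✗ fails (r | ~q | p)
  F T T  ✓ satisfies all
  T F F  ✗ fails (r | ~p)
  T F T  ✗ fails (q | ~r)
  T T F  ✗ fails (~p | r | ~q)
  T T T  ✓ satisfies all
2 of the 8 rows are models.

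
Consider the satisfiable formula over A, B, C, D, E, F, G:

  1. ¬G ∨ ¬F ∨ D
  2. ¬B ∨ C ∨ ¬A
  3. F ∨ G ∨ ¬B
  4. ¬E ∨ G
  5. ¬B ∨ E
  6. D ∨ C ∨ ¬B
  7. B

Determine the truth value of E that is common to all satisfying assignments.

Suppose E = False.
From the singleton clause (¬B), B = False.
That conflicts with the unit clause (B).
So every satisfying assignment has E = True.

True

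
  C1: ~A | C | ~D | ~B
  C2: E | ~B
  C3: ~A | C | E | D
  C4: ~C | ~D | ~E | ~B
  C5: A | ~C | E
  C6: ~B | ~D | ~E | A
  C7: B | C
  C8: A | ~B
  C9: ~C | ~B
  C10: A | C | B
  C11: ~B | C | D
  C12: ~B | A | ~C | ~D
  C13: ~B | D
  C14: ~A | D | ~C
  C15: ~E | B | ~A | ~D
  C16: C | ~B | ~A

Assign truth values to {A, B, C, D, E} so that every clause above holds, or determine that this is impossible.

Case E = 0:
Unit clause (~B) forces B = 0.
Unit clause (C) forces C = 1.
Unit clause (A) forces A = 1.
Unit clause (D) forces D = 1.
Every clause now holds.

A: 1; B: 0; C: 1; D: 1; E: 0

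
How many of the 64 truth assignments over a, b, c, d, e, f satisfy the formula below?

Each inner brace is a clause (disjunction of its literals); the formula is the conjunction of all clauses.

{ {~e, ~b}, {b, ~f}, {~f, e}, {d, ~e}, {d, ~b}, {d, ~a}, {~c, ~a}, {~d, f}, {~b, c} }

There are 2^6 = 64 truth assignments over (a, b, c, d, e, f).
Split on d. With d = 1, the clauses containing d are satisfied and ~d drops from the rest; 0 of the 2^5 = 32 assignments to the other variables satisfy what remains.
With d = 0, by the same count on the reduced clause set, 2 assignments work.
Total: 0 + 2 = 2.

2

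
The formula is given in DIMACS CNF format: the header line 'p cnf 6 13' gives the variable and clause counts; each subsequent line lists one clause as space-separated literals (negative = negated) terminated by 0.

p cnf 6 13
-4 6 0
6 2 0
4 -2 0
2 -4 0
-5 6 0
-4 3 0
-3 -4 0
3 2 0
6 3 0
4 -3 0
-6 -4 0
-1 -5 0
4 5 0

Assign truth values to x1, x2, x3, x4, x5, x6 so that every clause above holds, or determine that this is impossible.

Case x4 = False:
The clause (¬x2) is unit, so x2 = False.
The clause (x6) is unit, so x6 = True.
The clause (x3) is unit, so x3 = True.
Now (¬x3) is unsatisfied and unit — conflict.
That branch fails; take x4 = True instead.
The clause (x6) is unit, so x6 = True.
Now (¬x6) is unsatisfied and unit — conflict.
Both values of x4 lead to a conflict.

UNSATISFIABLE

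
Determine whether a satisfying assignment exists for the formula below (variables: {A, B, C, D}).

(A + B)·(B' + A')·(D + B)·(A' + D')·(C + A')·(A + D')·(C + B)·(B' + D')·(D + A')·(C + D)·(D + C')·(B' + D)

Case A = 1:
The clause (B') is unit, so B = 0.
The clause (D) is unit, so D = 1.
Now (D') is unsatisfied and unit — conflict.
Backtrack on A: now try A = 0.
The clause (B) is unit, so B = 1.
The clause (D') is unit, so D = 0.
Now (D) is unsatisfied and unit — conflict.
Either choice for A ends in contradiction.
No assignment satisfies every clause.

Unsatisfiable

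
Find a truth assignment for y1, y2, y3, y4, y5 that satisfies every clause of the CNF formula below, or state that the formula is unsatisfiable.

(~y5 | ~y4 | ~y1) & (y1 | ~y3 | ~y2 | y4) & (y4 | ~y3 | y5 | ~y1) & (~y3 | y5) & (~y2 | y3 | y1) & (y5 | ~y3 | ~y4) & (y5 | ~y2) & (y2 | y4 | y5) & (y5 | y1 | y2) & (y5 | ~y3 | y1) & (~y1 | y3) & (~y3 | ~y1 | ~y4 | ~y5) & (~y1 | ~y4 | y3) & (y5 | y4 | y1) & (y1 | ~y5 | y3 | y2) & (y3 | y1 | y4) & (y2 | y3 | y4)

y1: 0; y2: 1; y3: 1; y4: 1; y5: 1

Try y3 = 1.
(y5) alone gives y5 = 1.
Try y4 = 1.
(~y1) alone gives y1 = 0.
No clause remains; y2 is free.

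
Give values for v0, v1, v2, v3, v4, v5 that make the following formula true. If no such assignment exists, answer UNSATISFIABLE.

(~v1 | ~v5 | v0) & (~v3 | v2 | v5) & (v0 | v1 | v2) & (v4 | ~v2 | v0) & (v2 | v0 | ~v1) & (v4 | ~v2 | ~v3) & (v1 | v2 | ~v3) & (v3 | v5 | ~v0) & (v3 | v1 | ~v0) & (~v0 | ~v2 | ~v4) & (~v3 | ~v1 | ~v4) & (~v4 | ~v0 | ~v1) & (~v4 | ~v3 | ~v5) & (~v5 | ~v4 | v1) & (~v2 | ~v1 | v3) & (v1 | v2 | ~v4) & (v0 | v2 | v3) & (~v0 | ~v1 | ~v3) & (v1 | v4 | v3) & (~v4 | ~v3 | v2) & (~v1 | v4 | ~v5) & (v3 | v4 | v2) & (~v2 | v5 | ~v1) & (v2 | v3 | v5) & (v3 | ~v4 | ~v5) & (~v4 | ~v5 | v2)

v0: 0,  v1: 0,  v2: 1,  v3: 1,  v4: 1,  v5: 0

Try v1 = 0.
Try v0 = 0.
Unit clause (v2) forces v2 = 1.
Unit clause (v4) forces v4 = 1.
Unit clause (~v5) forces v5 = 0.
Every clause is now satisfied; v3 is unconstrained.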